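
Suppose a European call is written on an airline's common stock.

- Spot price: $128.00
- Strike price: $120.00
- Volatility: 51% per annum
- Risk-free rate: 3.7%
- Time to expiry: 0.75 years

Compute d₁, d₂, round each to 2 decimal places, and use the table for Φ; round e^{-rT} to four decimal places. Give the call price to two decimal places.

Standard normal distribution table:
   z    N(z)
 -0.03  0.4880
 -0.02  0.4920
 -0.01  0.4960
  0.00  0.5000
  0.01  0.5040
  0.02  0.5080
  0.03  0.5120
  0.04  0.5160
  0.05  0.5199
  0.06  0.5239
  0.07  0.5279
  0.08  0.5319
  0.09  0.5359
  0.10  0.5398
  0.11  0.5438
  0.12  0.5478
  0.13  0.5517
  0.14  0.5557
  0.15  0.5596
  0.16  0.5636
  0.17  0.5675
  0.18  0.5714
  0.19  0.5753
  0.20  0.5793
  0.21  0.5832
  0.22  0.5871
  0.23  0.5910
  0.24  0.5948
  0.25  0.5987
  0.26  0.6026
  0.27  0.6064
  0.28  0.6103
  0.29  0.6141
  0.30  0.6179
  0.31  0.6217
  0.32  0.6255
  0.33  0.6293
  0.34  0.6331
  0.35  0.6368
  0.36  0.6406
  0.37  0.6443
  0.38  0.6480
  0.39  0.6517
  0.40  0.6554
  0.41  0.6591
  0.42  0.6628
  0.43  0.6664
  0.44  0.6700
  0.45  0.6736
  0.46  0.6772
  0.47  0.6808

σ√T = 0.51 × 0.8660 = 0.4417
d₁ = [ln(128/120) + (0.037 + 0.51²/2)·0.75] / 0.4417 = [0.0645 + 0.1253] / 0.4417 = 0.4298 → 0.43
d₂ = d₁ − σ√T = 0.4298 − 0.4417 = -0.0119 → -0.01
e^(−rT) = e^(−0.037·0.75) = 0.9726
N(d₁) = N(0.43) = 0.6664;  N(d₂) = N(-0.01) = 0.4960
C = 128·0.6664 − 120·0.9726·0.4960 = 85.2992 − 57.8892 = 27.4100

$27.41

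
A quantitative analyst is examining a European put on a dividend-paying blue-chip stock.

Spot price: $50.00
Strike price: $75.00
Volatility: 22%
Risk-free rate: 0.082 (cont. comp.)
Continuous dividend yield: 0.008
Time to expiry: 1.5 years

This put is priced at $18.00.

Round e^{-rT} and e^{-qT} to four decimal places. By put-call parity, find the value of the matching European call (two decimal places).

exp(−qT) = exp(−0.008·1.5) = 0.9881;  exp(−rT) = exp(−0.082·1.5) = 0.8843
Put-call parity: C − P = S·e^(−qT) − K·e^(−rT) = 50·0.9881 − 75·0.8843 = 49.4050 − 66.3225 = -16.9175
C = P + (C − P) = 18.00 + (-16.9175) = 1.0825

$1.08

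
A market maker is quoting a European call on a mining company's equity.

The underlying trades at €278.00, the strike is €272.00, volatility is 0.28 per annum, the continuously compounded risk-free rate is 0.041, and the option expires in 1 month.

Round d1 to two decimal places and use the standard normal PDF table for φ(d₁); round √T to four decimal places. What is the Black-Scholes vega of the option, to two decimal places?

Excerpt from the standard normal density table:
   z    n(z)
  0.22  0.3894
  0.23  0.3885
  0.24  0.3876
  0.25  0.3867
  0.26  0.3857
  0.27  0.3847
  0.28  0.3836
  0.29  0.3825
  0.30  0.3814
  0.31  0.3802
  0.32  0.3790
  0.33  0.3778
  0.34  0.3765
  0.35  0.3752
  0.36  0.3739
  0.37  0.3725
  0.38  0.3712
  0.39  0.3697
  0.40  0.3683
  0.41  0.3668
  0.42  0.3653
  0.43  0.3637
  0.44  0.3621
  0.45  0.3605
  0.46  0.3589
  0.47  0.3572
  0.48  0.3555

σ√T = 0.28 × 0.2887 = 0.0808
ln(S/K) + (r + σ²/2)T = ln(278/272) + (0.041 + 0.28²/2)·0.08333 = 0.0218 + 0.0067 = 0.0285
d₁ = 0.0285 / 0.0808 = 0.3526 which rounds to 0.35
√T = √0.08333 = 0.2887
φ(d₁) = φ(0.35) = 0.3752
vega = S·φ(d₁)·√T = 278·0.3752·0.2887 = 30.1130

30.11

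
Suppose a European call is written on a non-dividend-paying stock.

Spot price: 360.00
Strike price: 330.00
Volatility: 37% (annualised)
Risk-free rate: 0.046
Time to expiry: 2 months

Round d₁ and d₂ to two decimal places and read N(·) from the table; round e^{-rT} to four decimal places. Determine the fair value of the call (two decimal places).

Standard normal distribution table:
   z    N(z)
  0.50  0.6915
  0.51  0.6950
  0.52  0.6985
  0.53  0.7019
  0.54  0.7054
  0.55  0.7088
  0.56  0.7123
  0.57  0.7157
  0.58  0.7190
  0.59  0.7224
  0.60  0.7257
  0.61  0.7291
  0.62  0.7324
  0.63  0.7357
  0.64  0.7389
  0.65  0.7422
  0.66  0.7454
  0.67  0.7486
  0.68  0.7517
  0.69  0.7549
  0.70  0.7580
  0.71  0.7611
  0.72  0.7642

T = 0.1667;  σ√T = 0.1511
d₁ = [ln(360/330) + (0.046 + 0.37²/2)·0.1667] / 0.1511 = [0.0870 + 0.0191] / 0.1511 = 0.7023 ⇒ 0.70
d₂ = d₁ − σ√T = 0.7023 − 0.1511 = 0.5513 ⇒ 0.55
exp(−rT) = exp(−0.046·0.1667) = 0.9924
N(d₁) = N(0.70) = 0.7580;  N(d₂) = N(0.55) = 0.7088
C = 360·0.7580 − 330·0.9924·0.7088 = 272.8800 − 232.1263 = 40.7537

40.75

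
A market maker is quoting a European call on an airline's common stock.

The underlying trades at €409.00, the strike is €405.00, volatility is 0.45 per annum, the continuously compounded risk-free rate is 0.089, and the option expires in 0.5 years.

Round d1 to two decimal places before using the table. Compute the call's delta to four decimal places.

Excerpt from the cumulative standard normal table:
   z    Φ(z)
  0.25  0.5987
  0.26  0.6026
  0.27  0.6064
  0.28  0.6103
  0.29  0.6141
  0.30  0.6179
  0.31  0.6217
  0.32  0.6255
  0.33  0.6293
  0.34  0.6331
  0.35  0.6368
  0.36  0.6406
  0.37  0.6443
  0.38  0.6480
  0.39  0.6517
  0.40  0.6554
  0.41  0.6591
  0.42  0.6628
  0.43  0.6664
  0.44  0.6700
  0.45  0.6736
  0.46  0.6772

T = 0.5;  σ√T = 0.3182
d₁ = [ln(409/405) + (0.089 + ½·0.45²)·0.5] / (σ√T) = (0.0098 + 0.0951) / 0.3182 = 0.3298 ⇒ 0.33
N(d₁) = N(0.33) = 0.6293
Δ_call = N(d₁) = 0.6293

0.6293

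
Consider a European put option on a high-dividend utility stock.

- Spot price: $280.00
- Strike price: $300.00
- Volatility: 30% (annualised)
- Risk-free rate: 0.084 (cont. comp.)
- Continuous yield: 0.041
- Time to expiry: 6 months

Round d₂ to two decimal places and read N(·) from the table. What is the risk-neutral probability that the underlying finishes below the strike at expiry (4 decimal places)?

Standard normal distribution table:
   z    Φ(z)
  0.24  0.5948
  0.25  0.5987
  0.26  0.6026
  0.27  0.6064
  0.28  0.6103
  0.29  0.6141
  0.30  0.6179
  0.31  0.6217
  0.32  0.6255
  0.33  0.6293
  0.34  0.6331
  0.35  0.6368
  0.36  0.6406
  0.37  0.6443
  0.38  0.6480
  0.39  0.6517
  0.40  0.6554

T = 0.5;  σ√T = 0.2121
d₁ = [ln(280/300) + (0.084 − 0.041 + 0.3²/2)·0.5] / 0.2121 = [-0.0690 + 0.0440] / 0.2121 = -0.1178 → -0.12
d₂ = d₁ − σ√T = -0.1178 − 0.2121 = -0.3299 → -0.33
Risk-neutral Pr[S_T < K] = N(−d₂) = N(0.33) = 0.6293

0.6293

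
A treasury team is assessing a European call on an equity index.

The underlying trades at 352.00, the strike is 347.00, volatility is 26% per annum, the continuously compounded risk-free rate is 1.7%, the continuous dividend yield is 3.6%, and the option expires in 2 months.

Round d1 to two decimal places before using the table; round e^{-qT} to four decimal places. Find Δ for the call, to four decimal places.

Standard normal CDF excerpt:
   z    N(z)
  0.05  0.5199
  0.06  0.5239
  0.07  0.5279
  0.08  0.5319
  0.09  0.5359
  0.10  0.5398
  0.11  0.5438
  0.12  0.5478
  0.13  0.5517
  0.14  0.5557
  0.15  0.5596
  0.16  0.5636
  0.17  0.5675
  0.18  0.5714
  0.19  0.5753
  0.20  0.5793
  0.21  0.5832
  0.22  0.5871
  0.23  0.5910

σ√T = 0.26·√0.1667 = 0.1061
ln(S/K) + (r − q + σ²/2)T = ln(352/347) + (0.017 − 0.036 + 0.26²/2)·0.1667 = 0.0143 + 0.0025 = 0.0168
d₁ = 0.0168 / 0.1061 = 0.1580 ≈ 0.16
N(d₁) = N(0.16) = 0.5636
Δ_call = e^(−qT)·N(d₁) = 0.9940·0.5636 = 0.5602

0.5602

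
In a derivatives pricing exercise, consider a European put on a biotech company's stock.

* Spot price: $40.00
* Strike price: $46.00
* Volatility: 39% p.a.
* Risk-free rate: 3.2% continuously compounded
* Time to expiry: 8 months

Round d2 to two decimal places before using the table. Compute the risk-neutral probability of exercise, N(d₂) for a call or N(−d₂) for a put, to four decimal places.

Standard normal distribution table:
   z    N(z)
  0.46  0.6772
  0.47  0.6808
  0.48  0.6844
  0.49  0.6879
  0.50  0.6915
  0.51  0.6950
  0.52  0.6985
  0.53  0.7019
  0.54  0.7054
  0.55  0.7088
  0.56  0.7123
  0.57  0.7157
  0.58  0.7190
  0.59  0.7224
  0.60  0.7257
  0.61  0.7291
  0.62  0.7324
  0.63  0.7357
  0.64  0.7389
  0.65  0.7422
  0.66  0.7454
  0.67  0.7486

0.7019

T = 0.6667;  σ√T = 0.3184
ln(S/K) + (r + σ²/2)T = ln(40/46) + (0.032 + 0.39²/2)·0.6667 = -0.1398 + 0.0720 = -0.0677
d₁ = -0.0677 / 0.3184 = -0.2127 ⇒ -0.21
d₂ = d₁ − σ√T = -0.2127 − 0.3184 = -0.5311 ⇒ -0.53
Pr(exercise) under Q = N(−d₂) = N(0.53) = 0.7019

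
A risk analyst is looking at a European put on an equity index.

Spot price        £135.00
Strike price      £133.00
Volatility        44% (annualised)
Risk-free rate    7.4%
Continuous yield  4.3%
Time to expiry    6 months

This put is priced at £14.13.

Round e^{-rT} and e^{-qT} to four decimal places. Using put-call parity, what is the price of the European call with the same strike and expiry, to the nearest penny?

exp(−qT) = exp(−0.043·0.5) = 0.9787;  exp(−rT) = exp(−0.074·0.5) = 0.9637
Put-call parity: C − P = S·e^(−qT) − K·e^(−rT) = 135·0.9787 − 133·0.9637 = 132.1245 − 128.1721 = 3.9524
C = P + (C − P) = 14.13 + (3.9524) = 18.0824

£18.08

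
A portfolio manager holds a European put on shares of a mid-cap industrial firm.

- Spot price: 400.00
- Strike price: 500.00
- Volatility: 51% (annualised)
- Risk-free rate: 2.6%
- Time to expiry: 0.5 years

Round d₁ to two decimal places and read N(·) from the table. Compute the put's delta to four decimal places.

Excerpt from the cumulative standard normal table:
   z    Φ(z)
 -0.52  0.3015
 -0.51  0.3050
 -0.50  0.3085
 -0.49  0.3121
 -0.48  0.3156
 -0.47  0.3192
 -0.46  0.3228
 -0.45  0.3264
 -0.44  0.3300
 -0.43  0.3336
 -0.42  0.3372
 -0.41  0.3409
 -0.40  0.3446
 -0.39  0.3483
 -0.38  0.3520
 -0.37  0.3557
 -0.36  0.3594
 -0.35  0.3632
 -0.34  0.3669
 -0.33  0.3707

-0.6554

σ√T = 0.51 × 0.7071 = 0.3606
ln(S/K) + (r + σ²/2)T = ln(400/500) + (0.026 + 0.51²/2)·0.5 = -0.2231 + 0.0780 = -0.1451
d₁ = -0.1451 / 0.3606 = -0.4024 → -0.40
N(d₁) = N(-0.40) = 0.3446
Δ_put = N(d₁) − 1 = 0.3446 − 1 = -0.6554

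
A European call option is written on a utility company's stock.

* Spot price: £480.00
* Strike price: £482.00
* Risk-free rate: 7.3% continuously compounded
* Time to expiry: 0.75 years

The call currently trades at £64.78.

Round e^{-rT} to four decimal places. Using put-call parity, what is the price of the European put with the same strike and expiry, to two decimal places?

e^(−rT) = e^(−0.073·0.75) = 0.9467
Put-call parity: C − P = S − K·e^(−rT) = 480 − 482·0.9467 = 480 − 456.3094 = 23.6906
P = C − (C − P) = 64.78 − (23.6906) = 41.0894

£41.09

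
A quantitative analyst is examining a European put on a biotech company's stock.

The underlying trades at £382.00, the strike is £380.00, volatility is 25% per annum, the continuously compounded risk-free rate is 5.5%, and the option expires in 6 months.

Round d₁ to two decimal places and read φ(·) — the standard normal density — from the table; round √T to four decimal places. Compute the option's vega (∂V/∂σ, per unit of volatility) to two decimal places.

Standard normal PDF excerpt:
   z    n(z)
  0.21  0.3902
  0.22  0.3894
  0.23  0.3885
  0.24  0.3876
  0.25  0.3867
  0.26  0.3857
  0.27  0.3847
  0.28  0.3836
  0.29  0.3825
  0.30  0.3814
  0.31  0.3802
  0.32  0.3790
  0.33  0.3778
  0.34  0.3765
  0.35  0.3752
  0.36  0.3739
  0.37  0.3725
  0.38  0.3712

103.91

σ√T = 0.25 × 0.7071 = 0.1768
d₁ = [ln(382/380) + (0.055 + ½·0.25²)·0.5] / (σ√T) = (0.0052 + 0.0431) / 0.1768 = 0.2736 → 0.27
√T = √0.5 = 0.7071
φ(d₁) = φ(0.27) = 0.3847
vega = S·φ(d₁)·√T = 382·0.3847·0.7071 = 103.9122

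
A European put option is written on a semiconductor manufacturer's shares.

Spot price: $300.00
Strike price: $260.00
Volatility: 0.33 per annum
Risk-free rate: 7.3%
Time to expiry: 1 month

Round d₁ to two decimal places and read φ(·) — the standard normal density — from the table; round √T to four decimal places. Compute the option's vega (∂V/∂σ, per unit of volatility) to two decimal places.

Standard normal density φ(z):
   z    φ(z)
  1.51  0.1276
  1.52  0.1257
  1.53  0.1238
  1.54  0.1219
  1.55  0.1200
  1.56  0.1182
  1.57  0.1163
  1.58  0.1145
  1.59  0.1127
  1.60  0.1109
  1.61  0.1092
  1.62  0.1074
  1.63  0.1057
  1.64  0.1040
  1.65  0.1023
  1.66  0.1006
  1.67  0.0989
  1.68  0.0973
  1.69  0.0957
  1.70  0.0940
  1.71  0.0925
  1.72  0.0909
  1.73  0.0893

T = 0.08333;  σ√T = 0.0953
ln(S/K) + (r + σ²/2)T = ln(300/260) + (0.073 + 0.33²/2)·0.08333 = 0.1431 + 0.0106 = 0.1537
d₁ = 0.1537 / 0.0953 = 1.6137 ⇒ 1.61
√T = √0.08333 = 0.2887
φ(d₁) = φ(1.61) = 0.1092
vega = S·φ(d₁)·√T = 300·0.1092·0.2887 = 9.4578

9.46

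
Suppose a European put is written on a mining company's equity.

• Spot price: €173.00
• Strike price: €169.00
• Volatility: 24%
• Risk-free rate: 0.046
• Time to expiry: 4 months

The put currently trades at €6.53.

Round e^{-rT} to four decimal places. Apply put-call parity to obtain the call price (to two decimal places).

e^(−rT) = e^(−0.046·0.3333) = 0.9848
Put-call parity: C − P = S − K·e^(−rT) = 173 − 169·0.9848 = 173 − 166.4312 = 6.5688
C = P + (C − P) = 6.53 + (6.5688) = 13.0988

€13.10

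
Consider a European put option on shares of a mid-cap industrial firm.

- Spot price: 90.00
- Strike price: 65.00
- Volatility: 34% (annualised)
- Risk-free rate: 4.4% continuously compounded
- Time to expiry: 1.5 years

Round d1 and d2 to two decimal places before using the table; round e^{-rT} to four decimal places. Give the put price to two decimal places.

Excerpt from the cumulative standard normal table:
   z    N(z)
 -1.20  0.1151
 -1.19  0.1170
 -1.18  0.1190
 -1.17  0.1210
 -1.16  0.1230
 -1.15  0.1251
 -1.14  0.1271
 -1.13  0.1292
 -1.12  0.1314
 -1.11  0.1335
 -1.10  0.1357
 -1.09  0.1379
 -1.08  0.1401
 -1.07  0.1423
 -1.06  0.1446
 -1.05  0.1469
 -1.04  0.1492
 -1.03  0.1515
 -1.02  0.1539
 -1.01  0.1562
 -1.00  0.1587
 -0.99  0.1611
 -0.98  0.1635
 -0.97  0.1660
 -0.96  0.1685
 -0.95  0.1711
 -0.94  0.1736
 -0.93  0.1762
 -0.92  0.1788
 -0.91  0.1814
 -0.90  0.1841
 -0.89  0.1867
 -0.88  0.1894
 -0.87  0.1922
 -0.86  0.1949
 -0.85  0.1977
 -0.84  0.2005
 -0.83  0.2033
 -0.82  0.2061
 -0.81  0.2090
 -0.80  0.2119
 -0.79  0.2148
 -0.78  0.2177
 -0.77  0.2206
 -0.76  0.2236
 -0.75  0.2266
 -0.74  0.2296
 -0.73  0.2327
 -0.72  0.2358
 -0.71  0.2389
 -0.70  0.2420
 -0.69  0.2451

2.90

T = 1.5;  σ√T = 0.4164
d₁ = [ln(90/65) + (0.044 + 0.34²/2)·1.5] / 0.4164 = [0.3254 + 0.1527] / 0.4164 = 1.1482 ≈ 1.15
d₂ = d₁ − σ√T = 1.1482 − 0.4164 = 0.7318 ≈ 0.73
exp(−rT) = exp(−0.044·1.5) = 0.9361
N(−d₂) = N(-0.73) = 0.2327;  N(−d₁) = N(-1.15) = 0.1251
P = 65·0.9361·0.2327 − 90·0.1251 = 14.1590 − 11.2590 = 2.9000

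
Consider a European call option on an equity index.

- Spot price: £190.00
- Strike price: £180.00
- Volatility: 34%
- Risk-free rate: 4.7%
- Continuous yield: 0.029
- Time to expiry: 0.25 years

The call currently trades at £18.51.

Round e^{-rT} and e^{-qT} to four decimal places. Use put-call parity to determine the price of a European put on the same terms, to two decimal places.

£7.77

exp(−qT) = exp(−0.029·0.25) = 0.9928;  exp(−rT) = exp(−0.047·0.25) = 0.9883
Put-call parity: C − P = S·e^(−qT) − K·e^(−rT) = 190·0.9928 − 180·0.9883 = 188.6320 − 177.8940 = 10.7380
P = C − (C − P) = 18.51 − (10.7380) = 7.7720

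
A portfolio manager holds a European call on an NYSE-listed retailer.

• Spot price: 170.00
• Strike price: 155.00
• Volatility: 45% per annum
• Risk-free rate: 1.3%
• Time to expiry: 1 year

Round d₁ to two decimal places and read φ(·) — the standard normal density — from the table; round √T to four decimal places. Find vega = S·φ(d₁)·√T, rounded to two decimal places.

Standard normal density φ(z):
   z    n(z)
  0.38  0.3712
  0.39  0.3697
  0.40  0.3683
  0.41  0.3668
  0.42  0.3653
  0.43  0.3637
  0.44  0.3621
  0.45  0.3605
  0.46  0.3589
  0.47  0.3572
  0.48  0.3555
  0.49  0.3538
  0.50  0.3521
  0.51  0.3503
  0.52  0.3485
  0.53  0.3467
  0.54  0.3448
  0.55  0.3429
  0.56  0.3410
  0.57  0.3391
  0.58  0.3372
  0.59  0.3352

T = 1;  σ√T = 0.4500
ln(S/K) + (r + σ²/2)T = ln(170/155) + (0.013 + 0.45²/2)·1 = 0.0924 + 0.1143 = 0.2066
d₁ = 0.2066 / 0.4500 = 0.4592 ≈ 0.46
√T = √1 = 1.0000
φ(d₁) = φ(0.46) = 0.3589
vega = S·φ(d₁)·√T = 170·0.3589·1.0000 = 61.0130
(The put has the same vega.)

61.01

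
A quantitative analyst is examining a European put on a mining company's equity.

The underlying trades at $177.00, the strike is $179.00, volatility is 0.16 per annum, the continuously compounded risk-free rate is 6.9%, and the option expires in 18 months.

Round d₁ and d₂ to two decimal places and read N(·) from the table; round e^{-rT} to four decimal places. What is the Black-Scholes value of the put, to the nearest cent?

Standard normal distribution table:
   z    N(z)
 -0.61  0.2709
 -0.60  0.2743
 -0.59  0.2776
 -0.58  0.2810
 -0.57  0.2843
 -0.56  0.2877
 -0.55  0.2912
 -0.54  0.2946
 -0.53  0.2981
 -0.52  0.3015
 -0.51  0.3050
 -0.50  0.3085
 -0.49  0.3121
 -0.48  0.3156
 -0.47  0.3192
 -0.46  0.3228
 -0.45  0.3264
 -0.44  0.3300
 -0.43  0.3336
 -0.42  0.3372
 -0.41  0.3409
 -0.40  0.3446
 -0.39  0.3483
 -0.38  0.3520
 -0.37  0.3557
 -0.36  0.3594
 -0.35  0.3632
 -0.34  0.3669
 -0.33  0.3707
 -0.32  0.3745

σ√T = 0.16 × 1.2247 = 0.1960
d₁ = [ln(177/179) + (0.069 + ½·0.16²)·1.5] / (σ√T) = (-0.0112 + 0.1227) / 0.1960 = 0.5688 ⇒ 0.57
d₂ = 0.5688 − 0.1960 = 0.3729 ⇒ 0.37
e^(−rT) = e^(−0.069·1.5) = 0.9017
P = 179·0.9017·N(-0.37) − 177·N(-0.57) = 179·0.9017·0.3557 − 177·0.2843 = 57.4115 − 50.3211 = 7.0904

$7.09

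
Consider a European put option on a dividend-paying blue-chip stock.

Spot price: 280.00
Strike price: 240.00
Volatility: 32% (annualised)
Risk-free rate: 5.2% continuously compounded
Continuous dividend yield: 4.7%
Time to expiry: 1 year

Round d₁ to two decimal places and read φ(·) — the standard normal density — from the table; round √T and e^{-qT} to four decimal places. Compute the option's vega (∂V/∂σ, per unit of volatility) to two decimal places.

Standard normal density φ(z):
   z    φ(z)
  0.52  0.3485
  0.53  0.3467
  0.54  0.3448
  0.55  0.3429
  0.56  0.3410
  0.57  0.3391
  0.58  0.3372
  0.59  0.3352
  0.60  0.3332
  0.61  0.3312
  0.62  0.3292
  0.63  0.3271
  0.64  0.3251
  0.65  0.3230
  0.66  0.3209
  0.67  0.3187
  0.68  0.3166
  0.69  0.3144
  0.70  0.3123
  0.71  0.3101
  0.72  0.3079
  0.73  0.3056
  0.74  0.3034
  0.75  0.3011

σ√T = 0.32 × 1.0000 = 0.3200
d₁ = [ln(280/240) + (0.052 − 0.047 + 0.32²/2)·1] / 0.3200 = [0.1542 + 0.0562] / 0.3200 = 0.6573 ≈ 0.66
√T = √1 = 1.0000
φ(d₁) = φ(0.66) = 0.3209
e^(−qT) = e^(−0.047·1) = 0.9541
vega = S·e^(−qT)·φ(d₁)·√T = 280·0.9541·0.3209·1.0000 = 85.7278

85.73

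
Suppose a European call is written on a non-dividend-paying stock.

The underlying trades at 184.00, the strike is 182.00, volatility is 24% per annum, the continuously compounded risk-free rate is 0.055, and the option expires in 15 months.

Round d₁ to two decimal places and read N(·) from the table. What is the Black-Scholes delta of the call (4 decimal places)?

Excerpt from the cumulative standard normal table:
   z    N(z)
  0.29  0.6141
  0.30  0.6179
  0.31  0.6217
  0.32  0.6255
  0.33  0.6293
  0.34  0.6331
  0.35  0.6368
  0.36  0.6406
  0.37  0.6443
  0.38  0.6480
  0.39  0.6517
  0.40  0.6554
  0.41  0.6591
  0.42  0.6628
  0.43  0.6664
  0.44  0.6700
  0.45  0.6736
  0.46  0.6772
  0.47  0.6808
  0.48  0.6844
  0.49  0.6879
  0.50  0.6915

0.6664

σ√T = 0.24 × 1.1180 = 0.2683
d₁ = [ln(184/182) + (0.055 + 0.24²/2)·1.25] / 0.2683 = [0.0109 + 0.1047] / 0.2683 = 0.4311 which rounds to 0.43
N(d₁) = N(0.43) = 0.6664
Δ_call = N(d₁) = 0.6664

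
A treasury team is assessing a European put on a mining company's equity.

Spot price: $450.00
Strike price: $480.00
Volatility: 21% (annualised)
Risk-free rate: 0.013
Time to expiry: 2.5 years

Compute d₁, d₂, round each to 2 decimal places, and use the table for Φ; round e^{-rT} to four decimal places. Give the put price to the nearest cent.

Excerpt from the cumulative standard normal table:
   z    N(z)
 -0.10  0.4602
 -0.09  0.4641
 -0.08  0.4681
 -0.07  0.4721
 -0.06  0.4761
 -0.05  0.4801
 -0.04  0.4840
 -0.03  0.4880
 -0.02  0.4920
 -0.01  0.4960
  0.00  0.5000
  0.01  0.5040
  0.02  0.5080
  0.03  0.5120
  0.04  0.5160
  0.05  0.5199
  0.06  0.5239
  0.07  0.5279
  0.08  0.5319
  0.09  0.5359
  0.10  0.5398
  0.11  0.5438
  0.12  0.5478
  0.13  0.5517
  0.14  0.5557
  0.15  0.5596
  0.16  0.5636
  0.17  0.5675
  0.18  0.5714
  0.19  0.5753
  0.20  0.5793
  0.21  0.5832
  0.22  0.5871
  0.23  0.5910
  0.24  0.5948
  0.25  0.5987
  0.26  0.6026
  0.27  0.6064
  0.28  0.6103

σ√T = 0.21·√2.5 = 0.3320
d₁ = [ln(450/480) + (0.013 + 0.21²/2)·2.5] / 0.3320 = [-0.0645 + 0.0876] / 0.3320 = 0.0695 → 0.07
d₂ = d₁ − σ√T = 0.0695 − 0.3320 = -0.2625 → -0.26
e^(−rT) = e^(−0.013·2.5) = 0.9680
P = 480·0.9680·N(0.26) − 450·N(-0.07) = 480·0.9680·0.6026 − 450·0.4721 = 279.9921 − 212.4450 = 67.5471

$67.55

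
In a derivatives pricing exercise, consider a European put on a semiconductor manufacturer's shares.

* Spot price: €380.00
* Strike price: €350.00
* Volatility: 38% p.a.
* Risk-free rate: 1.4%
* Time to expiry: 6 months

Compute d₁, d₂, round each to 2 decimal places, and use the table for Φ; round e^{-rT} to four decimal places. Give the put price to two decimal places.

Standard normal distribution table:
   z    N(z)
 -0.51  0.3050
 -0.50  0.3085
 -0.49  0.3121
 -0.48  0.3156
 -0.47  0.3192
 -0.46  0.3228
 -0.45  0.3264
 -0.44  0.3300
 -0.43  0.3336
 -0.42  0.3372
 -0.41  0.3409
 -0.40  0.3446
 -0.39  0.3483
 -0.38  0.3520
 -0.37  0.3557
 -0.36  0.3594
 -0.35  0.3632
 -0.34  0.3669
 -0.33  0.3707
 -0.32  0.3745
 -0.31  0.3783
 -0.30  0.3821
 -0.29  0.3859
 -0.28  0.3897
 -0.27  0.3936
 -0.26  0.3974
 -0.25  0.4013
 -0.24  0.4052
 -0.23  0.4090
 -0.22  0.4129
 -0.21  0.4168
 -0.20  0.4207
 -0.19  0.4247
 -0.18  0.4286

€24.92

σ√T = 0.38 × 0.7071 = 0.2687
ln(S/K) + (r + σ²/2)T = ln(380/350) + (0.014 + 0.38²/2)·0.5 = 0.0822 + 0.0431 = 0.1253
d₁ = 0.1253 / 0.2687 = 0.4665 ⇒ 0.47
d₂ = d₁ − σ√T = 0.4665 − 0.2687 = 0.1978 ⇒ 0.20
exp(−rT) = exp(−0.014·0.5) = 0.9930
N(−d₂) = N(-0.20) = 0.4207;  N(−d₁) = N(-0.47) = 0.3192
P = 350·0.9930·0.4207 − 380·0.3192 = 146.2143 − 121.2960 = 24.9183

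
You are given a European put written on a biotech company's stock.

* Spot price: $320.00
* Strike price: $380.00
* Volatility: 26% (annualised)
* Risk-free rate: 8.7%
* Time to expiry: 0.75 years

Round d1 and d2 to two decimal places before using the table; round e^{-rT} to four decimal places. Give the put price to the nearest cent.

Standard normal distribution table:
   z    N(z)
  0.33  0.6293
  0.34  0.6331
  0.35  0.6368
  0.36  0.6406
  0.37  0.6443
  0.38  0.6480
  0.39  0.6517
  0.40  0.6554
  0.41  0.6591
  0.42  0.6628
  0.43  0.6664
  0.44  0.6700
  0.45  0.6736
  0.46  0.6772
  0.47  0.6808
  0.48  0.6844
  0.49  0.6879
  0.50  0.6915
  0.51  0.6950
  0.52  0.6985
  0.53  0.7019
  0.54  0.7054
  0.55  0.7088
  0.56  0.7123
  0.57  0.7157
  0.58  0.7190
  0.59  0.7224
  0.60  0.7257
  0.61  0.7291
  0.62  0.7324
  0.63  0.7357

$52.17

T = 0.75;  σ√T = 0.2252
d₁ = [ln(320/380) + (0.087 + 0.26²/2)·0.75] / 0.2252 = [-0.1719 + 0.0906] / 0.2252 = -0.3608 ≈ -0.36
d₂ = d₁ − σ√T = -0.3608 − 0.2252 = -0.5860 ≈ -0.59
exp(−rT) = exp(−0.087·0.75) = 0.9368
N(−d₂) = N(0.59) = 0.7224;  N(−d₁) = N(0.36) = 0.6406
P = 380·0.9368·0.7224 − 320·0.6406 = 257.1628 − 204.9920 = 52.1708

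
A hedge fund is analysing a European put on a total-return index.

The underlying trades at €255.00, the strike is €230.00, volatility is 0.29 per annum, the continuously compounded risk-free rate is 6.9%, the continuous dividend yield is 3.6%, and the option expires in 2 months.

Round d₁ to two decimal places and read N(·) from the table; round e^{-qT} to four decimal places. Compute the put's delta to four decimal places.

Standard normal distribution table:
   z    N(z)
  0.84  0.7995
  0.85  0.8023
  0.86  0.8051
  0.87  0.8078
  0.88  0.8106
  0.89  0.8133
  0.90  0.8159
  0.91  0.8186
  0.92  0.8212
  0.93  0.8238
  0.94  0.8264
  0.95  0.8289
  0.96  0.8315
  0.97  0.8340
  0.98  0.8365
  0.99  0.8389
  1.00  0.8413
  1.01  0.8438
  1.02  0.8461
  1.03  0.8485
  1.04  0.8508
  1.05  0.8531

-0.1625

σ√T = 0.29·√0.1667 = 0.1184
d₁ = [ln(255/230) + (0.069 − 0.036 + 0.29²/2)·0.1667] / 0.1184 = [0.1032 + 0.0125] / 0.1184 = 0.9772 ⇒ 0.98
N(d₁) = N(0.98) = 0.8365
Δ_put = exp(−qT)·(N(d₁) − 1) = 0.9940·(0.8365 − 1) = -0.1625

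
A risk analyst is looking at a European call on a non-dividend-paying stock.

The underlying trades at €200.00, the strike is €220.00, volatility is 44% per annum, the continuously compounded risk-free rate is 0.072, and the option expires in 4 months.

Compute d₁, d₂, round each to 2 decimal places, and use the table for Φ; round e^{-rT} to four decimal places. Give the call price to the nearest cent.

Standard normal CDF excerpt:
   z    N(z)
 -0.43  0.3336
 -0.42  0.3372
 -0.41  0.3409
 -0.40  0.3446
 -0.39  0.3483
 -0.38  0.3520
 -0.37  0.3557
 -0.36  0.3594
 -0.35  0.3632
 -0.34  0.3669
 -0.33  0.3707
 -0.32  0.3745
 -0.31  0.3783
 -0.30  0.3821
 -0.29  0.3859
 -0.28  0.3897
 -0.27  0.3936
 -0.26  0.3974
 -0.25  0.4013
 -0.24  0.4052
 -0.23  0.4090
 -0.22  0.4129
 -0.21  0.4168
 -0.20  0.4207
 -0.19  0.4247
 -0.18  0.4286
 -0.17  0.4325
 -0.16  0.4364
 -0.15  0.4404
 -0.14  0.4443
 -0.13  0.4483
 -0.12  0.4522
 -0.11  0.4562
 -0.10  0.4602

€14.86

σ√T = 0.44·√0.3333 = 0.2540
ln(S/K) + (r + σ²/2)T = ln(200/220) + (0.072 + 0.44²/2)·0.3333 = -0.0953 + 0.0563 = -0.0390
d₁ = -0.0390 / 0.2540 = -0.1537 → -0.15
d₂ = d₁ − σ√T = -0.1537 − 0.2540 = -0.4077 → -0.41
exp(−rT) = exp(−0.072·0.3333) = 0.9763
C = 200·N(-0.15) − 220·0.9763·N(-0.41) = 200·0.4404 − 220·0.9763·0.3409 = 88.0800 − 73.2205 = 14.8595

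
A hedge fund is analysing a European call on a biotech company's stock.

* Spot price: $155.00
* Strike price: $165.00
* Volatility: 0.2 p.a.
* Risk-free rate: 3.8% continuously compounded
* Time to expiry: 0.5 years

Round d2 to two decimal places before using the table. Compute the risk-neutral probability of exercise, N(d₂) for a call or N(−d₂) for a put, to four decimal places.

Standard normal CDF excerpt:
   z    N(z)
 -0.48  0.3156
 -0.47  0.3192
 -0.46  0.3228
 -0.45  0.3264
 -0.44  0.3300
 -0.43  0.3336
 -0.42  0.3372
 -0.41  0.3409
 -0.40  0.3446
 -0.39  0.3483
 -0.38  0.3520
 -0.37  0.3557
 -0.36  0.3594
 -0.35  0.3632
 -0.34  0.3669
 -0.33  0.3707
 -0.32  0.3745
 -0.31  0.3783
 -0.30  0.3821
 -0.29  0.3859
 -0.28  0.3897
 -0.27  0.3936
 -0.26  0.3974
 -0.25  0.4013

T = 0.5;  σ√T = 0.1414
d₁ = [ln(155/165) + (0.038 + ½·0.2²)·0.5] / (σ√T) = (-0.0625 + 0.0290) / 0.1414 = -0.2370 → -0.24
d₂ = -0.2370 − 0.1414 = -0.3784 → -0.38
Pr(exercise) under Q = N(d₂) = 0.3520

0.3520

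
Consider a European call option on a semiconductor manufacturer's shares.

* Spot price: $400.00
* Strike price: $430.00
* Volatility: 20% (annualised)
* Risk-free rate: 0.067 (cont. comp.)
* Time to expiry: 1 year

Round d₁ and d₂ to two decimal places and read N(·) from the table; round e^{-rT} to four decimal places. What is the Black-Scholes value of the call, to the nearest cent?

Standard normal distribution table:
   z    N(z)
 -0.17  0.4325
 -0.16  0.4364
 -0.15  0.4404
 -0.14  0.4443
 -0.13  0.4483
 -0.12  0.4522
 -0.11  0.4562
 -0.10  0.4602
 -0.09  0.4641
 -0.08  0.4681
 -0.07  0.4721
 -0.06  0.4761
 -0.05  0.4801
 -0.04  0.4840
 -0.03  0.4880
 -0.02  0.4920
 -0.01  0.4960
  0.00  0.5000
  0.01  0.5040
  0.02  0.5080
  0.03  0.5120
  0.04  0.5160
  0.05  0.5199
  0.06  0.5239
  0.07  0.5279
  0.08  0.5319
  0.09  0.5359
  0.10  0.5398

$30.88

σ√T = 0.2·√1 = 0.2000
d₁ = [ln(400/430) + (0.067 + 0.2²/2)·1] / 0.2000 = [-0.0723 + 0.0870] / 0.2000 = 0.0734 → 0.07
d₂ = d₁ − σ√T = 0.0734 − 0.2000 = -0.1266 → -0.13
exp(−rT) = exp(−0.067·1) = 0.9352
C = 400·N(0.07) − 430·0.9352·N(-0.13) = 400·0.5279 − 430·0.9352·0.4483 = 211.1600 − 180.2776 = 30.8824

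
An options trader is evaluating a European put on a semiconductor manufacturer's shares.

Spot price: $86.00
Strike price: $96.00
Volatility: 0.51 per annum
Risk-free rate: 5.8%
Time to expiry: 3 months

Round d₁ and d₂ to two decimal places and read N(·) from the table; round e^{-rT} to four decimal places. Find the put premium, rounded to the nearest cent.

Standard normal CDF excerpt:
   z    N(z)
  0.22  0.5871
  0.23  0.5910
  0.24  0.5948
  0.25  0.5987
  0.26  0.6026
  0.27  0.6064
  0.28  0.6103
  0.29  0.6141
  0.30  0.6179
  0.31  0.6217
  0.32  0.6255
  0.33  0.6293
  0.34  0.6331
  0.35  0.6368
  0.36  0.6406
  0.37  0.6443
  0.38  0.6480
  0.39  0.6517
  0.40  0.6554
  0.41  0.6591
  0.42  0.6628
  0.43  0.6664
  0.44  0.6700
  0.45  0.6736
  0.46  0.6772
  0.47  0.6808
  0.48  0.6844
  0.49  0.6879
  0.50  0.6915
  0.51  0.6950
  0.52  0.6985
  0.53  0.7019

$13.94

σ√T = 0.51 × 0.5000 = 0.2550
d₁ = [ln(86/96) + (0.058 + 0.51²/2)·0.25] / 0.2550 = [-0.1100 + 0.0470] / 0.2550 = -0.2470 ≈ -0.25
d₂ = d₁ − σ√T = -0.2470 − 0.2550 = -0.5020 ≈ -0.50
exp(−rT) = exp(−0.058·0.25) = 0.9856
P = 96·0.9856·N(0.50) − 86·N(0.25) = 96·0.9856·0.6915 − 86·0.5987 = 65.4281 − 51.4882 = 13.9399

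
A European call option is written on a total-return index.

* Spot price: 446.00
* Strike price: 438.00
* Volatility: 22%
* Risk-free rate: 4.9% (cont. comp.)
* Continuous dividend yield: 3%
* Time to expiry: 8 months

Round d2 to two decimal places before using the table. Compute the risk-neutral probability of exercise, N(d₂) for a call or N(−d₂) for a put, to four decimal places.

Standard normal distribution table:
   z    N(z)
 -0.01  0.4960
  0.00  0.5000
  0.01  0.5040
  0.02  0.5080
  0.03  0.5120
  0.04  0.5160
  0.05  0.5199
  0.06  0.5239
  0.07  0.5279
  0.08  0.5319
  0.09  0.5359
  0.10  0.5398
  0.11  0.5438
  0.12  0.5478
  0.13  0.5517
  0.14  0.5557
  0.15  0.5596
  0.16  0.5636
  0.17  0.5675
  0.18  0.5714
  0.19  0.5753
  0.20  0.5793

0.5319

σ√T = 0.22·√0.6667 = 0.1796
ln(S/K) + (r − q + σ²/2)T = ln(446/438) + (0.049 − 0.03 + 0.22²/2)·0.6667 = 0.0181 + 0.0288 = 0.0469
d₁ = 0.0469 / 0.1796 = 0.2611 ≈ 0.26
d₂ = d₁ − σ√T = 0.2611 − 0.1796 = 0.0815 ≈ 0.08
Pr(exercise) under Q = N(d₂) = 0.5319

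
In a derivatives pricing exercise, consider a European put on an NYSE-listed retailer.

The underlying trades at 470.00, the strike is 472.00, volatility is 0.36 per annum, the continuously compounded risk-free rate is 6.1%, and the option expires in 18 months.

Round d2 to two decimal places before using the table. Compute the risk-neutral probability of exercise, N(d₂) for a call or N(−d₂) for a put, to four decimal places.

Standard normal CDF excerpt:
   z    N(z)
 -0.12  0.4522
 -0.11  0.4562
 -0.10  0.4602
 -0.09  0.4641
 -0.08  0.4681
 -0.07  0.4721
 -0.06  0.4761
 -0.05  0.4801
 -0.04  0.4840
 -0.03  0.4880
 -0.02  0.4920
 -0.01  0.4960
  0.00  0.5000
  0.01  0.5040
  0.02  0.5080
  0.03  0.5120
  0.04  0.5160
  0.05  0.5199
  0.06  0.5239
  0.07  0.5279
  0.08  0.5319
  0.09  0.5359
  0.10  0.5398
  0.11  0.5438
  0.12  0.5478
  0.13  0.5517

0.5080

σ√T = 0.36 × 1.2247 = 0.4409
d₁ = [ln(470/472) + (0.061 + 0.36²/2)·1.5] / 0.4409 = [-0.0042 + 0.1887] / 0.4409 = 0.4183 → 0.42
d₂ = d₁ − σ√T = 0.4183 − 0.4409 = -0.0226 → -0.02
Pr(exercise) under Q = N(−d₂) = N(0.02) = 0.5080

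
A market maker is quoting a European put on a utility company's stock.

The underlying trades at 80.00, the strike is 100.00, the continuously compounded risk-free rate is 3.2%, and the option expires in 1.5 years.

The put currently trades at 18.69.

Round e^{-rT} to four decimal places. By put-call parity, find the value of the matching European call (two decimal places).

exp(−rT) = exp(−0.032·1.5) = 0.9531
Put-call parity: C − P = S − K·e^(−rT) = 80 − 100·0.9531 = 80 − 95.3100 = -15.3100
C = P + (C − P) = 18.69 + (-15.3100) = 3.3800

3.38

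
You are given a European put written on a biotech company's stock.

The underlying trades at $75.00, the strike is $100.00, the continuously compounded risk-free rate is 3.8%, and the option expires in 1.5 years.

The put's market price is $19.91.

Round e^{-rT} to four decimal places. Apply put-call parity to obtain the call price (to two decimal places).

$0.45

exp(−rT) = exp(−0.038·1.5) = 0.9446
Put-call parity: C − P = S − K·e^(−rT) = 75 − 100·0.9446 = 75 − 94.4600 = -19.4600
C = P + (C − P) = 19.91 + (-19.4600) = 0.4500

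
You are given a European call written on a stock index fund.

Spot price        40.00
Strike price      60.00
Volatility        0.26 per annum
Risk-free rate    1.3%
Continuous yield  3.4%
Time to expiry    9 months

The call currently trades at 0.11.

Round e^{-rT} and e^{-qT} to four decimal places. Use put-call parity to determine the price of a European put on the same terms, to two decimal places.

exp(−qT) = exp(−0.034·0.75) = 0.9748;  exp(−rT) = exp(−0.013·0.75) = 0.9903
Put-call parity: C − P = S·e^(−qT) − K·e^(−rT) = 40·0.9748 − 60·0.9903 = 38.9920 − 59.4180 = -20.4260
P = C − (C − P) = 0.11 − (-20.4260) = 20.5360

20.54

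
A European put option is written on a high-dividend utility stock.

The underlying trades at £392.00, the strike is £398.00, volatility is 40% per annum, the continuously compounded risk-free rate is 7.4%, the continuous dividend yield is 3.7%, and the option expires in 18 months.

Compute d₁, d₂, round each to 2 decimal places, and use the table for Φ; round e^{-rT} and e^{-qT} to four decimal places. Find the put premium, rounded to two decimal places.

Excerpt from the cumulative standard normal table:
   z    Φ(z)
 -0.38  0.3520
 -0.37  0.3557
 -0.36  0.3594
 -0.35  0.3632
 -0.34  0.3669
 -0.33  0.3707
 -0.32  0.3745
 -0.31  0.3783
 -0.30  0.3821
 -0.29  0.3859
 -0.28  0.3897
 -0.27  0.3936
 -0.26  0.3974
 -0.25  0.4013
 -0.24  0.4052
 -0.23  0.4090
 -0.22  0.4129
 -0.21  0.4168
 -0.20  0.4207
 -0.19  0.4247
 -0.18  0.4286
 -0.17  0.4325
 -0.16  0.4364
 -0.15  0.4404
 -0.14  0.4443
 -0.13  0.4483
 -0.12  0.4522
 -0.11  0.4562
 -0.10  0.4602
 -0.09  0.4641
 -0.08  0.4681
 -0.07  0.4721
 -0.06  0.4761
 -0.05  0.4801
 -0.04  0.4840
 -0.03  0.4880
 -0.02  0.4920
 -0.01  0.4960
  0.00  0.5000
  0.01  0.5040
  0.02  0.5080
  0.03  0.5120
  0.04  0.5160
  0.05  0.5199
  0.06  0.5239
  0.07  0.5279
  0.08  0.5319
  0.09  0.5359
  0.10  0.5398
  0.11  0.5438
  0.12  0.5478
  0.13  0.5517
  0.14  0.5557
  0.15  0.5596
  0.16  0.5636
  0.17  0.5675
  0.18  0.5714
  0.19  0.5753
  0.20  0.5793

£63.27

σ√T = 0.4 × 1.2247 = 0.4899
d₁ = [ln(392/398) + (0.074 − 0.037 + 0.4²/2)·1.5] / 0.4899 = [-0.0152 + 0.1755] / 0.4899 = 0.3272 → 0.33
d₂ = d₁ − σ√T = 0.3272 − 0.4899 = -0.1627 → -0.16
exp(−qT) = exp(−0.037·1.5) = 0.9460;  exp(−rT) = exp(−0.074·1.5) = 0.8949
N(−d₂) = N(0.16) = 0.5636;  N(−d₁) = N(-0.33) = 0.3707
P = 398·0.8949·0.5636 − 392·0.9460·0.3707 = 200.7375 − 137.4674 = 63.2701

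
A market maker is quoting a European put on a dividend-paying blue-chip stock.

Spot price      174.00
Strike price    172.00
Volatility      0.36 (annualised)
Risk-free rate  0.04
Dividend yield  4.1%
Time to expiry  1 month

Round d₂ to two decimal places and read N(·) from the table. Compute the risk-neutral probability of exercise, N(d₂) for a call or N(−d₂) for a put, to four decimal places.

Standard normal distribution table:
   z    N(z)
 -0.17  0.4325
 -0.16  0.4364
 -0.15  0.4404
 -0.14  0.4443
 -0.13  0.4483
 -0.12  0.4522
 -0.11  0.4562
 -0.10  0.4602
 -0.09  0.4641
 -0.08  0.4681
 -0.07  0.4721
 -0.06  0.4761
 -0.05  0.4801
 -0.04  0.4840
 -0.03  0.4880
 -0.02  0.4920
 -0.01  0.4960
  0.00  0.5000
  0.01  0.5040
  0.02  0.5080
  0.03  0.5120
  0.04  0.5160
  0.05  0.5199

0.4761

σ√T = 0.36 × 0.2887 = 0.1039
d₁ = [ln(174/172) + (0.04 − 0.041 + ½·0.36²)·0.08333] / (σ√T) = (0.0116 + 0.0053) / 0.1039 = 0.1624 ⇒ 0.16
d₂ = 0.1624 − 0.1039 = 0.0585 ⇒ 0.06
Pr(exercise) under Q = N(−d₂) = N(-0.06) = 0.4761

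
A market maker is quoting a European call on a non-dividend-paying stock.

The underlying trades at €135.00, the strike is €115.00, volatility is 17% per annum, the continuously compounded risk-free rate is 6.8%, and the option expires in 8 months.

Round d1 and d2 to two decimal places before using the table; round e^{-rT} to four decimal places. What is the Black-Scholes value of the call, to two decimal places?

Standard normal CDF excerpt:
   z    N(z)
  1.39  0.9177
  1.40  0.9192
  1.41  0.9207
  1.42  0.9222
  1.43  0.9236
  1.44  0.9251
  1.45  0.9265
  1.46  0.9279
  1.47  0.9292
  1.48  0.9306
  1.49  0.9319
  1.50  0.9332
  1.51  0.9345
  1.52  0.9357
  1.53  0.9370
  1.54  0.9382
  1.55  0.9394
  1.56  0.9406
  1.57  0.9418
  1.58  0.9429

σ√T = 0.17·√0.6667 = 0.1388
d₁ = [ln(135/115) + (0.068 + ½·0.17²)·0.6667] / (σ√T) = (0.1603 + 0.0550) / 0.1388 = 1.5512 ⇒ 1.55
d₂ = 1.5512 − 0.1388 = 1.4124 ⇒ 1.41
exp(−rT) = exp(−0.068·0.6667) = 0.9557
C = 135·N(1.55) − 115·0.9557·N(1.41) = 135·0.9394 − 115·0.9557·0.9207 = 126.8190 − 101.1900 = 25.6290

€25.63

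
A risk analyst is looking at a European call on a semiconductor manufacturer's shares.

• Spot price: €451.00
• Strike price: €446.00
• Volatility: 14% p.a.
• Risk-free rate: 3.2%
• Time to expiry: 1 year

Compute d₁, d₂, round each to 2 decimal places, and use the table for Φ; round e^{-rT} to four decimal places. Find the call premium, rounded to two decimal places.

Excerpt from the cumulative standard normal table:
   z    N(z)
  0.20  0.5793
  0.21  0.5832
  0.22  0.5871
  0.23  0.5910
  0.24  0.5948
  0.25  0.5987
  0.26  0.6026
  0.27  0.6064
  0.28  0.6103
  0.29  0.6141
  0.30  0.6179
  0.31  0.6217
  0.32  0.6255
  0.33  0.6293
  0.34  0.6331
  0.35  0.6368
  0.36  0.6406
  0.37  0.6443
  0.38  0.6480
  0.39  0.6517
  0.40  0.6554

€35.32

σ√T = 0.14·√1 = 0.1400
ln(S/K) + (r + σ²/2)T = ln(451/446) + (0.032 + 0.14²/2)·1 = 0.0111 + 0.0418 = 0.0529
d₁ = 0.0529 / 0.1400 = 0.3782 which rounds to 0.38
d₂ = d₁ − σ√T = 0.3782 − 0.1400 = 0.2382 which rounds to 0.24
exp(−rT) = exp(−0.032·1) = 0.9685
N(d₁) = N(0.38) = 0.6480;  N(d₂) = N(0.24) = 0.5948
C = 451·0.6480 − 446·0.9685·0.5948 = 292.2480 − 256.9245 = 35.3235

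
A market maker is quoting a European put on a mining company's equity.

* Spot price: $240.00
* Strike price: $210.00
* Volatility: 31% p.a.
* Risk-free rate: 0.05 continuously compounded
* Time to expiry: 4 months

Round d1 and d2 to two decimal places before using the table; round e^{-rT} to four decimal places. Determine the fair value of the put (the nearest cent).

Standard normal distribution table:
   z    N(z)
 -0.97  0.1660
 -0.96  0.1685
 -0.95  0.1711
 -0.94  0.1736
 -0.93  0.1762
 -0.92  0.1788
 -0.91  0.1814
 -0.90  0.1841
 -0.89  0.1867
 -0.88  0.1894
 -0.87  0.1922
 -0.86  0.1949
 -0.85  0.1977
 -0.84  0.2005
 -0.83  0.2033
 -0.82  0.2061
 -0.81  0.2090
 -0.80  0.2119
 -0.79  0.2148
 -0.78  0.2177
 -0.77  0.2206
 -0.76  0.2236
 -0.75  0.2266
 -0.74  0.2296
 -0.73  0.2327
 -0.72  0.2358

$4.51

σ√T = 0.31·√0.3333 = 0.1790
d₁ = [ln(240/210) + (0.05 + 0.31²/2)·0.3333] / 0.1790 = [0.1335 + 0.0327] / 0.1790 = 0.9287 ≈ 0.93
d₂ = d₁ − σ√T = 0.9287 − 0.1790 = 0.7497 ≈ 0.75
e^(−rT) = e^(−0.05·0.3333) = 0.9835
N(−d₂) = N(-0.75) = 0.2266;  N(−d₁) = N(-0.93) = 0.1762
P = 210·0.9835·0.2266 − 240·0.1762 = 46.8008 − 42.2880 = 4.5128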